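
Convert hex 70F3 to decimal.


70F3 hex = 28915 decimal

28915


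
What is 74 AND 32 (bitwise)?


0b1001010 & 0b100000 = 0b0 = 0

0


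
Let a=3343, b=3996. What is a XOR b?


3343 ^ 3996 = 659

659


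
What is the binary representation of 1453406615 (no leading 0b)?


1453406615 = 1010110101000010011100110010111 in binary

1010110101000010011100110010111


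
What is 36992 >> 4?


0b1001000010000000 >> 4 = 0b100100001000 = 2312

2312


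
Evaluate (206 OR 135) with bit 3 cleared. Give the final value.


Step 1: 206 | 135 = 207
Step 2: 207 & ~(1 << 3) = 199

199


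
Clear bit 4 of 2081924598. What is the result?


2081924598 & ~(1 << 4) = 2081924582

2081924582


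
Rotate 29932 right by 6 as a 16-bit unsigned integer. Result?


Rotate 0b111010011101100 right by 6 (16-bit) = 0b1011000111010011 = 45523

45523


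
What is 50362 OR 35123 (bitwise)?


0b1100010010111010 | 0b1000100100110011 = 0b1100110110111011 = 52667

52667


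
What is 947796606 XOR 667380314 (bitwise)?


0b111000011111100011101001111110 ^ 0b100111110001110110101001011010 = 0b11111101110010101000000100100 = 532238372

532238372


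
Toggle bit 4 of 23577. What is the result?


23577 ^ (1 << 4) = 23577 ^ 16 = 23561

23561


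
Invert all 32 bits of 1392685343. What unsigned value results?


1392685343 ^ 4294967295 = 2902281952

2902281952


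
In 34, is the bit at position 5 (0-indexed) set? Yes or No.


0b100010, bit 5 = 1. Yes

Yes


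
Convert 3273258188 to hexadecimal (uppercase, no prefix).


3273258188 = C319F4CC hex

C319F4CC


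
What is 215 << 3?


0b11010111 << 3 = 0b11010111000 = 1720

1720


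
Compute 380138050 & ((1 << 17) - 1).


380138050 & 131071 = 29250

29250


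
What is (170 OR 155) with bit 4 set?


Step 1: 170 | 155 = 187
Step 2: 187 | (1 << 4) = 187 | 16 = 187

187


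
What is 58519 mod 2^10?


58519 & 1023 = 151

151


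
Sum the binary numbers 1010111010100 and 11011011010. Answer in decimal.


1010111010100 + 11011011010 = 1110010101110 = 7342

7342


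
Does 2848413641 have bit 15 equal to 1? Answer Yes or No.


0b10101001110001110101011111001001, bit 15 = 0. No

No


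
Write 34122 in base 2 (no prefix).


34122 = 1000010101001010 in binary

1000010101001010


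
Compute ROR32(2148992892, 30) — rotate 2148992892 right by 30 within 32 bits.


Rotate 0b10000000000101110000011101111100 right by 30 (32-bit) = 0b10111000001110111110010 = 6036978

6036978


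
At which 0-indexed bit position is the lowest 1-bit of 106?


0b1101010. Lowest set bit at position 1

1


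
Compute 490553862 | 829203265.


0b11101001111010100001000000110 | 0b110001011011001010001101000001 = 0b111101011111011110001101000111 = 1031660359

1031660359


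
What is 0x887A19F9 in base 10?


887A19F9 hex = 2289703417 decimal

2289703417


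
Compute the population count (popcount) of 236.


0b11101100 has 5 set bits

5


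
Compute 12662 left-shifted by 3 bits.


0b11000101110110 << 3 = 0b11000101110110000 = 101296

101296


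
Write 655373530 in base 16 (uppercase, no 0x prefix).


655373530 = 271034DA hex

271034DA


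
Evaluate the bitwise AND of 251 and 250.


0b11111011 & 0b11111010 = 0b11111010 = 250

250


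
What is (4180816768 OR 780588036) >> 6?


Step 1: 4180816768 | 780588036 = 4290180996
Step 2: 4290180996 >> 6 = 67034078

67034078


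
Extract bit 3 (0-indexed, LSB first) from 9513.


0b10010100101001, position 3 = 1

1


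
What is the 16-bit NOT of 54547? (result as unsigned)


~0b1101010100010011 = 0b10101011101100 = 10988 (16-bit unsigned)

10988


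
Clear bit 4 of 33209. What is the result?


33209 & ~(1 << 4) = 33193

33193


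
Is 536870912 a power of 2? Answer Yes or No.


0b100000000000000000000000000000. Only one bit set => Yes

Yes


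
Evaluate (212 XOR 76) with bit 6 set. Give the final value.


Step 1: 212 ^ 76 = 152
Step 2: 152 | (1 << 6) = 152 | 64 = 216

216


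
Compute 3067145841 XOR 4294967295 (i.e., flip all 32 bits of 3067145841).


3067145841 ^ 4294967295 = 1227821454

1227821454


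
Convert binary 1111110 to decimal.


1111110 in decimal = 126

126


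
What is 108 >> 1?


0b1101100 >> 1 = 0b110110 = 54

54


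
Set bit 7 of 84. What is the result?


84 | (1 << 7) = 84 | 128 = 212

212


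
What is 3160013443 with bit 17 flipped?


3160013443 ^ (1 << 17) = 3160013443 ^ 131072 = 3160144515

3160144515


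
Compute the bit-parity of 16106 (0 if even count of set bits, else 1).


0b11111011101010 has 10 ones => parity 0

0


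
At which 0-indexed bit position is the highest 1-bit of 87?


0b1010111. Highest set bit at position 6

6


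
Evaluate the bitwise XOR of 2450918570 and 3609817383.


0b10010010000101100000110010101010 ^ 0b11010111001010010111000100100111 = 0b1000101001111110111110110001101 = 1161788813

1161788813


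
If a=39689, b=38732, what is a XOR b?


39689 ^ 38732 = 3141

3141


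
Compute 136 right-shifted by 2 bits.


0b10001000 >> 2 = 0b100010 = 34

34


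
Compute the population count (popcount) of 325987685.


0b10011011011100010110101100101 has 16 set bits

16


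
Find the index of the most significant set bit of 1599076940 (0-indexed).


0b1011111010011111111101001001100. Highest set bit at position 30

30


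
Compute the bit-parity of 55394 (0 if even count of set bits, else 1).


0b1101100001100010 has 7 ones => parity 1

1


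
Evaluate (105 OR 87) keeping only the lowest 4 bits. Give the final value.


Step 1: 105 | 87 = 127
Step 2: 127 & 15 = 15

15


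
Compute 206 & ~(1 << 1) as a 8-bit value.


206 & ~(1 << 1) = 204

204


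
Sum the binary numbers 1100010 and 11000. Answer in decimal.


1100010 + 11000 = 1111010 = 122

122


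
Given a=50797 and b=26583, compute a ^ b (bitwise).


50797 ^ 26583 = 41402

41402


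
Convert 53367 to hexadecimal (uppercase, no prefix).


53367 = D077 hex

D077


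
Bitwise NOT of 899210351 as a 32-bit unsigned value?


~0b110101100110001101110001101111 = 0b11001010011001110010001110010000 = 3395756944 (32-bit unsigned)

3395756944


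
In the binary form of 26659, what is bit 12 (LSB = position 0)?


0b110100000100011, position 12 = 0

0


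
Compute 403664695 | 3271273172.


0b11000000011110110111100110111 | 0b11000010111110111010101011010100 = 0b11011010111111111110111111110111 = 3674206199

3674206199


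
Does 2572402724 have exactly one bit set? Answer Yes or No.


0b10011001010100111100000000100100. Multiple bits set => No

No


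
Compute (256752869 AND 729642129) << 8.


Step 1: 256752869 & 729642129 = 189609089
Step 2: 189609089 << 8 = 48539926784

48539926784


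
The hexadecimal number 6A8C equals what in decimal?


6A8C hex = 27276 decimal

27276


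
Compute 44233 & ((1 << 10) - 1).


44233 & 1023 = 201

201


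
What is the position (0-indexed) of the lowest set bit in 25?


0b11001. Lowest set bit at position 0

0


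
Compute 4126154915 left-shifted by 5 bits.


0b11110101111100000010000010100011 << 5 = 0b1111010111110000001000001010001100000 = 132036957280

132036957280


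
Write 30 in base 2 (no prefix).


30 = 11110 in binary

11110


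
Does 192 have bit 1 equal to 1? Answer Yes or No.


0b11000000, bit 1 = 0. No

No


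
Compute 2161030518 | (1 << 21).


2161030518 | (1 << 21) = 2161030518 | 2097152 = 2163127670

2163127670


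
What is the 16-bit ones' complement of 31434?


31434 ^ 65535 = 34101

34101


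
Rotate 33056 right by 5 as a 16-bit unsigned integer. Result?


Rotate 0b1000000100100000 right by 5 (16-bit) = 0b10000001001 = 1033

1033


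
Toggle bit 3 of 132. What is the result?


132 ^ (1 << 3) = 132 ^ 8 = 140

140


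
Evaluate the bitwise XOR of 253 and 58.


0b11111101 ^ 0b111010 = 0b11000111 = 199

199


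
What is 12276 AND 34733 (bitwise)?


0b10111111110100 & 0b1000011110101101 = 0b11110100100 = 1956

1956


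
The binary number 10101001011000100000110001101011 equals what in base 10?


10101001011000100000110001101011 in decimal = 2841775211

2841775211


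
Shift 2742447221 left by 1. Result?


0b10100011011101100110110001110101 << 1 = 0b101000110111011001101100011101010 = 5484894442

5484894442


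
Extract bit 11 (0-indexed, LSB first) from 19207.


0b100101100000111, position 11 = 1

1


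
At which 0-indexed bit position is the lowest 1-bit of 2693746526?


0b10100000100011110100111101011110. Lowest set bit at position 1

1


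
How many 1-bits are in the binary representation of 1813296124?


0b1101100000101001011001111111100 has 17 set bits

17


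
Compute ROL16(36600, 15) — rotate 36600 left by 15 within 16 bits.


Rotate 0b1000111011111000 left by 15 (16-bit) = 0b100011101111100 = 18300

18300


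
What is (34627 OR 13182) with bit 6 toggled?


Step 1: 34627 | 13182 = 46975
Step 2: 46975 ^ (1 << 6) = 46975 ^ 64 = 46911

46911


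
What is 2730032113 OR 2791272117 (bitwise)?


0b10100010101110001111101111110001 | 0b10100110010111110110111010110101 = 0b10100110111111111111111111110101 = 2801795061

2801795061


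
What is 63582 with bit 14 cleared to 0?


63582 & ~(1 << 14) = 47198

47198


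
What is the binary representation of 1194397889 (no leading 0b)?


1194397889 = 1000111001100010001000011000001 in binary

1000111001100010001000011000001


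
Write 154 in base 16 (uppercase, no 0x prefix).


154 = 9A hex

9A


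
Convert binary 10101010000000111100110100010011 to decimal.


10101010000000111100110100010011 in decimal = 2852375827

2852375827


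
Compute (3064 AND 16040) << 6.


Step 1: 3064 & 16040 = 2728
Step 2: 2728 << 6 = 174592

174592


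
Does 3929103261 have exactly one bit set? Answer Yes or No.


0b11101010001100010101101110011101. Multiple bits set => No

No


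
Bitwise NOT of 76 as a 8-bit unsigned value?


~0b1001100 = 0b10110011 = 179 (8-bit unsigned)

179


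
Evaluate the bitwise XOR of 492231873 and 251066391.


0b11101010101101101110011000001 ^ 0b1110111101101111100000010111 = 0b10011101000000010010011010110 = 329262294

329262294


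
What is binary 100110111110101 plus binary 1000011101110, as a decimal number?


100110111110101 + 1000011101110 = 101111011100011 = 24291

24291


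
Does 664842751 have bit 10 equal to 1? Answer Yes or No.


0b100111101000001011000111111111, bit 10 = 0. No

No


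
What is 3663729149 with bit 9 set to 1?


3663729149 | (1 << 9) = 3663729149 | 512 = 3663729661

3663729661


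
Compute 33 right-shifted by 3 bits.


0b100001 >> 3 = 0b100 = 4

4


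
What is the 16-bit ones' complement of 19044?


19044 ^ 65535 = 46491

46491


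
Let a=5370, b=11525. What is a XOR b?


5370 ^ 11525 = 14847

14847


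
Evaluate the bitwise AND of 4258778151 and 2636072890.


0b11111101110101111100110000100111 & 0b10011101000111110100011110111010 = 0b10011101000101110100010000100010 = 2635547682

2635547682


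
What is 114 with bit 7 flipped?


114 ^ (1 << 7) = 114 ^ 128 = 242

242


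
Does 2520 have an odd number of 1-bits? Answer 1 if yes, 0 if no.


0b100111011000 has 6 ones => parity 0

0


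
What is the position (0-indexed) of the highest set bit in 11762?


0b10110111110010. Highest set bit at position 13

13


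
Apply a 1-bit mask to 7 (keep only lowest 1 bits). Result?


7 & 1 = 1

1


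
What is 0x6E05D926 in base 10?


6E05D926 hex = 1845877030 decimal

1845877030


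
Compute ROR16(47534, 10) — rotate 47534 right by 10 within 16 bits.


Rotate 0b1011100110101110 right by 10 (16-bit) = 0b110101110101110 = 27566

27566


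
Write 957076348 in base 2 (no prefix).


957076348 = 111001000010111101001101111100 in binary

111001000010111101001101111100


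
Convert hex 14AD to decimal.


14AD hex = 5293 decimal

5293


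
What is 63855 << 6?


0b1111100101101111 << 6 = 0b1111100101101111000000 = 4086720

4086720


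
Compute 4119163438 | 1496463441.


0b11110101100001010111001000101110 | 0b1011001001100100011100001010001 = 0b11111101101101110111101001111111 = 4256660095

4256660095


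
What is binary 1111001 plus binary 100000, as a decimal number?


1111001 + 100000 = 10011001 = 153

153


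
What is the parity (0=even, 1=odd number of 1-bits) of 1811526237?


0b1101011111110011011001001011101 has 20 ones => parity 0

0


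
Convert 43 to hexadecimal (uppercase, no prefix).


43 = 2B hex

2B


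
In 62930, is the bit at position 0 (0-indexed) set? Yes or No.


0b1111010111010010, bit 0 = 0. No

No


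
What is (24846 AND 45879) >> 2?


Step 1: 24846 & 45879 = 8454
Step 2: 8454 >> 2 = 2113

2113


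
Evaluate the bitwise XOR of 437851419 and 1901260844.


0b11010000110010001010100011011 ^ 0b1110001010100101111000000101100 = 0b1101011010010111110010100110111 = 1800135991

1800135991


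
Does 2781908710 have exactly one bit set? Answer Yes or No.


0b10100101110100001000111011100110. Multiple bits set => No

No


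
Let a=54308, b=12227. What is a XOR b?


54308 ^ 12227 = 64487

64487


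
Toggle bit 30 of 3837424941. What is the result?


3837424941 ^ (1 << 30) = 3837424941 ^ 1073741824 = 2763683117

2763683117


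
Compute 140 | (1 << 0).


140 | (1 << 0) = 140 | 1 = 141

141


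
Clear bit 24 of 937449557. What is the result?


937449557 & ~(1 << 24) = 920672341

920672341


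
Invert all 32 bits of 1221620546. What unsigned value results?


1221620546 ^ 4294967295 = 3073346749

3073346749


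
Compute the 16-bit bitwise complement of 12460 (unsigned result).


~0b11000010101100 = 0b1100111101010011 = 53075 (16-bit unsigned)

53075


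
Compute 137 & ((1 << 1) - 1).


137 & 1 = 1

1


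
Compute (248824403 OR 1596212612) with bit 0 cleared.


Step 1: 248824403 | 1596212612 = 1609877463
Step 2: 1609877463 & ~(1 << 0) = 1609877462

1609877462


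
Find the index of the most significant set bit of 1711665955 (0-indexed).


0b1100110000001011111001100100011. Highest set bit at position 30

30


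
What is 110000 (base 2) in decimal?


110000 in decimal = 48

48


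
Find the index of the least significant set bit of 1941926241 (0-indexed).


0b1110011101111110111000101100001. Lowest set bit at position 0

0


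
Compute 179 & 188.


0b10110011 & 0b10111100 = 0b10110000 = 176

176


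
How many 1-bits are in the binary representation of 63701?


0b1111100011010101 has 10 set bits

10


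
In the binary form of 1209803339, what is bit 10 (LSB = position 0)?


0b1001000000111000010001001001011, position 10 = 0

0


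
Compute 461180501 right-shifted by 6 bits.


0b11011011111010000111001010101 >> 6 = 0b11011011111010000111001 = 7205945

7205945


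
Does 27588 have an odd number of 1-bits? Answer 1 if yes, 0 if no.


0b110101111000100 has 8 ones => parity 0

0


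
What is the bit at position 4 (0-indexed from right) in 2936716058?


0b10101111000010101011101100011010, position 4 = 1

1


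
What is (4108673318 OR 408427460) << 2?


Step 1: 4108673318 | 408427460 = 4244470758
Step 2: 4244470758 << 2 = 16977883032

16977883032


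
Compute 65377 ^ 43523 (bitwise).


0b1111111101100001 ^ 0b1010101000000011 = 0b101010101100010 = 21858

21858


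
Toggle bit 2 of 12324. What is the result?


12324 ^ (1 << 2) = 12324 ^ 4 = 12320

12320


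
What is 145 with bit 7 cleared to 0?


145 & ~(1 << 7) = 17

17


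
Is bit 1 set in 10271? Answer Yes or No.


0b10100000011111, bit 1 = 1. Yes

Yes


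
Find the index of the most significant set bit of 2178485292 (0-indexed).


0b10000001110110010000110000101100. Highest set bit at position 31

31


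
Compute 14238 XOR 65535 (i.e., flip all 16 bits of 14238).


14238 ^ 65535 = 51297

51297


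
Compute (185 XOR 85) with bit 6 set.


Step 1: 185 ^ 85 = 236
Step 2: 236 | (1 << 6) = 236 | 64 = 236

236


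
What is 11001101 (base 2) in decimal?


11001101 in decimal = 205

205


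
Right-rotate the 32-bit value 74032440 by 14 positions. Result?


Rotate 0b100011010011010010100111000 right by 14 (32-bit) = 0b10010100111000000001000110100110 = 2497712550

2497712550


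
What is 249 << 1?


0b11111001 << 1 = 0b111110010 = 498

498


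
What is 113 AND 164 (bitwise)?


0b1110001 & 0b10100100 = 0b100000 = 32

32


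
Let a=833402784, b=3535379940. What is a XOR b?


833402784 ^ 3535379940 = 3809815108

3809815108


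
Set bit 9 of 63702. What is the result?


63702 | (1 << 9) = 63702 | 512 = 64214

64214


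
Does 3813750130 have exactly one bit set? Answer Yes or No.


0b11100011010100010011010101110010. Multiple bits set => No

No


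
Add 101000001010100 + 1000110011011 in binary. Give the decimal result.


101000001010100 + 1000110011011 = 110000111101111 = 25071

25071


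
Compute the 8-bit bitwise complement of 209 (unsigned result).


~0b11010001 = 0b101110 = 46 (8-bit unsigned)

46


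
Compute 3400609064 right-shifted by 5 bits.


0b11001010101100010010110100101000 >> 5 = 0b110010101011000100101101001 = 106269033

106269033


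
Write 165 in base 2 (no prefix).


165 = 10100101 in binary

10100101


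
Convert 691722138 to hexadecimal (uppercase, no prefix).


691722138 = 293AD79A hex

293AD79A


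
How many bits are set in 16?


0b10000 has 1 set bits

1


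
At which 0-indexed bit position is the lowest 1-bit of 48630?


0b1011110111110110. Lowest set bit at position 1

1


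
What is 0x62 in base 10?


62 hex = 98 decimal

98


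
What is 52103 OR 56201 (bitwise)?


0b1100101110000111 | 0b1101101110001001 = 0b1101101110001111 = 56207

56207


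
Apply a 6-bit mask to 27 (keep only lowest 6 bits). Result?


27 & 63 = 27

27


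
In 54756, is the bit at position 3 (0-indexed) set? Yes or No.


0b1101010111100100, bit 3 = 0. No

No


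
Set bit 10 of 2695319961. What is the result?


2695319961 | (1 << 10) = 2695319961 | 1024 = 2695320985

2695320985


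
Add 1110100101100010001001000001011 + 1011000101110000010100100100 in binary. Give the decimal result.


1110100101100010001001000001011 + 1011000101110000010100100100 = 1111111110010000001011100101111 = 2143819567

2143819567


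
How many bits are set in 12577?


0b11000100100001 has 5 set bits

5


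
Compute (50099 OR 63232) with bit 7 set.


Step 1: 50099 | 63232 = 63411
Step 2: 63411 | (1 << 7) = 63411 | 128 = 63411

63411


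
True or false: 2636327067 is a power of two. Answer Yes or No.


0b10011101001000110010100010011011. Multiple bits set => No

No


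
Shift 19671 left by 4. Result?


0b100110011010111 << 4 = 0b1001100110101110000 = 314736

314736


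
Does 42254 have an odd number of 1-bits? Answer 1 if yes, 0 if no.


0b1010010100001110 has 7 ones => parity 1

1


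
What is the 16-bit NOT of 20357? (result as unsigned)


~0b100111110000101 = 0b1011000001111010 = 45178 (16-bit unsigned)

45178


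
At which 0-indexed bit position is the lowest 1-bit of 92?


0b1011100. Lowest set bit at position 2

2


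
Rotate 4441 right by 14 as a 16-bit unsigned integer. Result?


Rotate 0b1000101011001 right by 14 (16-bit) = 0b100010101100100 = 17764

17764


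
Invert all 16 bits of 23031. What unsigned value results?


23031 ^ 65535 = 42504

42504


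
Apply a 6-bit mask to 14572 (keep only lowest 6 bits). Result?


14572 & 63 = 44

44


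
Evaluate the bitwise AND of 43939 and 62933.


0b1010101110100011 & 0b1111010111010101 = 0b1010000110000001 = 41345

41345


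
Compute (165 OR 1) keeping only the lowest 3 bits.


Step 1: 165 | 1 = 165
Step 2: 165 & 7 = 5

5


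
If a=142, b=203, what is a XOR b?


142 ^ 203 = 69

69


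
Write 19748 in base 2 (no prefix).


19748 = 100110100100100 in binary

100110100100100


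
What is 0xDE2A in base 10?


DE2A hex = 56874 decimal

56874


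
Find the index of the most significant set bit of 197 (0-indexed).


0b11000101. Highest set bit at position 7

7


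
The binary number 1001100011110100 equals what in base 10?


1001100011110100 in decimal = 39156

39156


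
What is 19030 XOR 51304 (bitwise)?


0b100101001010110 ^ 0b1100100001101000 = 0b1000001000111110 = 33342

33342


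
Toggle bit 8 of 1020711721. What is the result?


1020711721 ^ (1 << 8) = 1020711721 ^ 256 = 1020711465

1020711465


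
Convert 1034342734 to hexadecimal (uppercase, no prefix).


1034342734 = 3DA6D14E hex

3DA6D14E


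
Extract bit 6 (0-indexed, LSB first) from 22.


0b10110, position 6 = 0

0


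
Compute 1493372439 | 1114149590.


0b1011001000000110000111000010111 | 0b1000010011010001001001011010110 = 0b1011011011010111001111011010111 = 1533779671

1533779671


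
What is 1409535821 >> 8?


0b1010100000000111100111101001101 >> 8 = 0b10101000000001111001111 = 5505999

5505999


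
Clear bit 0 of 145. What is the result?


145 & ~(1 << 0) = 144

144


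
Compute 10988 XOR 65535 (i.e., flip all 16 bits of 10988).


10988 ^ 65535 = 54547

54547


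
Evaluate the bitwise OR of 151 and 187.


0b10010111 | 0b10111011 = 0b10111111 = 191

191


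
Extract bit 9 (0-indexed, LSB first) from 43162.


0b1010100010011010, position 9 = 0

0


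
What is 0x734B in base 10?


734B hex = 29515 decimal

29515


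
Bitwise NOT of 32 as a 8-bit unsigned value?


~0b100000 = 0b11011111 = 223 (8-bit unsigned)

223


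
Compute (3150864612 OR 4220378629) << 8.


Step 1: 3150864612 | 4220378629 = 4224712421
Step 2: 4224712421 << 8 = 1081526379776

1081526379776


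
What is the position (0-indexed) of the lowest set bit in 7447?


0b1110100010111. Lowest set bit at position 0

0


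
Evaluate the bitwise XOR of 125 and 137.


0b1111101 ^ 0b10001001 = 0b11110100 = 244

244


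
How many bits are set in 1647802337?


0b1100010001101110111011111100001 has 18 set bits

18


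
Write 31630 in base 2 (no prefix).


31630 = 111101110001110 in binary

111101110001110


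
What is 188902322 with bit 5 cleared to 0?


188902322 & ~(1 << 5) = 188902290

188902290


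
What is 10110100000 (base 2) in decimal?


10110100000 in decimal = 1440

1440


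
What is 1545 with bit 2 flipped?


1545 ^ (1 << 2) = 1545 ^ 4 = 1549

1549


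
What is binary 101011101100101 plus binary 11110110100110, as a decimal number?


101011101100101 + 11110110100110 = 1001010100001011 = 38155

38155


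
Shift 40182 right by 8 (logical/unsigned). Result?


0b1001110011110110 >> 8 = 0b10011100 = 156

156


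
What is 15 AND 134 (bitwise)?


0b1111 & 0b10000110 = 0b110 = 6

6


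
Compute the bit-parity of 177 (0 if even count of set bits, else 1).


0b10110001 has 4 ones => parity 0

0


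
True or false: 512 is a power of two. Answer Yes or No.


0b1000000000. Only one bit set => Yes

Yes


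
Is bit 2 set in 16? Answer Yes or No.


0b10000, bit 2 = 0. No

No


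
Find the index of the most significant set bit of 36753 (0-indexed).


0b1000111110010001. Highest set bit at position 15

15


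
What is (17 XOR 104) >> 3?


Step 1: 17 ^ 104 = 121
Step 2: 121 >> 3 = 15

15


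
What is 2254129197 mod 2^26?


2254129197 & 67108863 = 39536685

39536685


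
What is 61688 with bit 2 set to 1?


61688 | (1 << 2) = 61688 | 4 = 61692

61692


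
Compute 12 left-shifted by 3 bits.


0b1100 << 3 = 0b1100000 = 96

96


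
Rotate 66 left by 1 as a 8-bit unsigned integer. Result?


Rotate 0b1000010 left by 1 (8-bit) = 0b10000100 = 132

132


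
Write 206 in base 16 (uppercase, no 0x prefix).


206 = CE hex

CE


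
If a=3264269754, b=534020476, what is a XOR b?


3264269754 ^ 534020476 = 3712240838

3712240838


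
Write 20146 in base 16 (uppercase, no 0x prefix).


20146 = 4EB2 hex

4EB2


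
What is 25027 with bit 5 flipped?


25027 ^ (1 << 5) = 25027 ^ 32 = 25059

25059


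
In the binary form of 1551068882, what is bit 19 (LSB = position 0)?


0b1011100011100110110111011010010, position 19 = 0

0


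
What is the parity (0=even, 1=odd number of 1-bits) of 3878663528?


0b11100111001011111011010101101000 has 19 ones => parity 1

1


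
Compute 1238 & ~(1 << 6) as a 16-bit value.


1238 & ~(1 << 6) = 1174

1174


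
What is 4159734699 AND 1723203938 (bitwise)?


0b11110111111100001000001110101011 & 0b1100110101101100000000101100010 = 0b1100110101100000000000100100010 = 1722810658

1722810658


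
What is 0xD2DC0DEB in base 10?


D2DC0DEB hex = 3537636843 decimal

3537636843


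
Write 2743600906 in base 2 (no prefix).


2743600906 = 10100011100010000000011100001010 in binary

10100011100010000000011100001010


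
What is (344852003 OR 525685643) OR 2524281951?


Step 1: 344852003 | 525685643 = 534730667
Step 2: 534730667 | 2524281951 = 2684321791

2684321791


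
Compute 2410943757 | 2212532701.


0b10001111101101000001010100001101 | 0b10000011111000001001000111011101 = 0b10001111111101001001010111011101 = 2415171037

2415171037


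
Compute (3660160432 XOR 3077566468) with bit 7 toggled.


Step 1: 3660160432 ^ 3077566468 = 1833332148
Step 2: 1833332148 ^ (1 << 7) = 1833332148 ^ 128 = 1833332020

1833332020


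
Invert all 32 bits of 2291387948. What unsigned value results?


2291387948 ^ 4294967295 = 2003579347

2003579347


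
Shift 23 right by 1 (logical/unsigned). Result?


0b10111 >> 1 = 0b1011 = 11

11


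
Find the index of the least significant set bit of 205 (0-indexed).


0b11001101. Lowest set bit at position 0

0


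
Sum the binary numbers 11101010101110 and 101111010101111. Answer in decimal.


11101010101110 + 101111010101111 = 1001100101011101 = 39261

39261


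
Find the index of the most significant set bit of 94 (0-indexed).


0b1011110. Highest set bit at position 6

6


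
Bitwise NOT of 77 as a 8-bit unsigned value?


~0b1001101 = 0b10110010 = 178 (8-bit unsigned)

178


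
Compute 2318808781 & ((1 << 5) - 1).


2318808781 & 31 = 13

13


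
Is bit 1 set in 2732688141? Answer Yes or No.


0b10100010111000011000001100001101, bit 1 = 0. No

No


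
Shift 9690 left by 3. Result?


0b10010111011010 << 3 = 0b10010111011010000 = 77520

77520


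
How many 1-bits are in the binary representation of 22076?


0b101011000111100 has 8 set bits

8


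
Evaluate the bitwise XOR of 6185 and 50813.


0b1100000101001 ^ 0b1100011001111101 = 0b1101111001010100 = 56916

56916


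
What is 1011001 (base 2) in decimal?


1011001 in decimal = 89

89


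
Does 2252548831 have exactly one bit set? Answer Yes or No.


0b10000110010000110010101011011111. Multiple bits set => No

No


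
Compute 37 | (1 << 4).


37 | (1 << 4) = 37 | 16 = 53

53


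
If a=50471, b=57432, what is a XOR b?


50471 ^ 57432 = 9599

9599


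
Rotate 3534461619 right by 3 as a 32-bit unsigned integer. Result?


Rotate 0b11010010101010111001101010110011 right by 3 (32-bit) = 0b1111010010101010111001101010110 = 2052420438

2052420438


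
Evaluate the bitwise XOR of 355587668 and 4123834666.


0b10101001100011101011001010100 ^ 0b11110101110011001011100100101010 = 0b11100000111111010110111101111110 = 3774705534

3774705534


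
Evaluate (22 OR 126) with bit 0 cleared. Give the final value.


Step 1: 22 | 126 = 126
Step 2: 126 & ~(1 << 0) = 126

126


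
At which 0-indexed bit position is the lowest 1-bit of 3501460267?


0b11010000101101000000101100101011. Lowest set bit at position 0

0


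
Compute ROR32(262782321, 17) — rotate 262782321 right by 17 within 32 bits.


Rotate 0b1111101010011011110101110001 right by 17 (32-bit) = 0b11011110101110001000011111010100 = 3736635348

3736635348


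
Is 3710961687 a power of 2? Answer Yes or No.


0b11011101001100001100100000010111. Multiple bits set => No

No


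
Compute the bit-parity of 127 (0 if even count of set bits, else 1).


0b1111111 has 7 ones => parity 1

1


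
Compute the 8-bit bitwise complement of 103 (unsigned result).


~0b1100111 = 0b10011000 = 152 (8-bit unsigned)

152


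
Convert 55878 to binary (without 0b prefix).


55878 = 1101101001000110 in binary

1101101001000110


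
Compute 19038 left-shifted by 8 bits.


0b100101001011110 << 8 = 0b10010100101111000000000 = 4873728

4873728


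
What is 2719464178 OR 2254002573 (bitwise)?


0b10100010000101111011101011110010 | 0b10000110010110010101100110001101 = 0b10100110010111111111101111111111 = 2791308287

2791308287


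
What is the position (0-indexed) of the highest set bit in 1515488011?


0b1011010010101001000001100001011. Highest set bit at position 30

30


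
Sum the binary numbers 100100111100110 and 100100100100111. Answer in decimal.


100100111100110 + 100100100100111 = 1001001100001101 = 37645

37645


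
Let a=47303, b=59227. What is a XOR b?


47303 ^ 59227 = 24476

24476


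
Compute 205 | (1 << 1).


205 | (1 << 1) = 205 | 2 = 207

207


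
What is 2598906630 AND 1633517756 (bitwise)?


0b10011010111010000010101100000110 & 0b1100001010111011000000010111100 = 0b10010000000000000000100 = 4718596

4718596


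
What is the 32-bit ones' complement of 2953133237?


2953133237 ^ 4294967295 = 1341834058

1341834058


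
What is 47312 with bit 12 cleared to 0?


47312 & ~(1 << 12) = 43216

43216


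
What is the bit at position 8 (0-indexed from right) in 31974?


0b111110011100110, position 8 = 0

0


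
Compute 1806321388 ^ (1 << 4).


1806321388 ^ (1 << 4) = 1806321388 ^ 16 = 1806321404

1806321404


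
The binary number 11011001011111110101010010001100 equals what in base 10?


11011001011111110101010010001100 in decimal = 3649000588

3649000588


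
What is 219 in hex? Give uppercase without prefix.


219 = DB hex

DB


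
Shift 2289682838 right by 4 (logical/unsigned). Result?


0b10001000011110011100100110010110 >> 4 = 0b1000100001111001110010011001 = 143105177

143105177


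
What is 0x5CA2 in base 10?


5CA2 hex = 23714 decimal

23714


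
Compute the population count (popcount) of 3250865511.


0b11000001110001000100010101100111 has 14 set bits

14


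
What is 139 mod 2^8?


139 & 255 = 139

139


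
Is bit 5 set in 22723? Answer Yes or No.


0b101100011000011, bit 5 = 0. No

No


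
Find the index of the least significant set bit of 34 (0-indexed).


0b100010. Lowest set bit at position 1

1


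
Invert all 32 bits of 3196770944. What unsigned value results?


3196770944 ^ 4294967295 = 1098196351

1098196351


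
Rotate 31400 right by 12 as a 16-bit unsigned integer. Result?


Rotate 0b111101010101000 right by 12 (16-bit) = 0b1010101010000111 = 43655

43655


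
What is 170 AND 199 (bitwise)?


0b10101010 & 0b11000111 = 0b10000010 = 130

130


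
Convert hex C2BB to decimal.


C2BB hex = 49851 decimal

49851


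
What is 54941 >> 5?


0b1101011010011101 >> 5 = 0b11010110100 = 1716

1716


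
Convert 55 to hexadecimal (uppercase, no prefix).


55 = 37 hex

37


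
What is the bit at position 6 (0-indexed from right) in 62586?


0b1111010001111010, position 6 = 1

1


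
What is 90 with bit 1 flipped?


90 ^ (1 << 1) = 90 ^ 2 = 88

88


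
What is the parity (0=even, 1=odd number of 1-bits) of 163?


0b10100011 has 4 ones => parity 0

0


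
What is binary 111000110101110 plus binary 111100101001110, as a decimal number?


111000110101110 + 111100101001110 = 1110101011111100 = 60156

60156


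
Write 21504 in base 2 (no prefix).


21504 = 101010000000000 in binary

101010000000000


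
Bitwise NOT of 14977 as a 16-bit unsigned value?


~0b11101010000001 = 0b1100010101111110 = 50558 (16-bit unsigned)

50558


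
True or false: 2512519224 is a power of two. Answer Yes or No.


0b10010101110000100000000000111000. Multiple bits set => No

No


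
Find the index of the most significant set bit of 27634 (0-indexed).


0b110101111110010. Highest set bit at position 14

14


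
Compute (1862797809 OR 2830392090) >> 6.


Step 1: 1862797809 | 2830392090 = 4022098939
Step 2: 4022098939 >> 6 = 62845295

62845295


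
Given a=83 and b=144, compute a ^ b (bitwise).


83 ^ 144 = 195

195


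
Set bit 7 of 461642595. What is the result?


461642595 | (1 << 7) = 461642595 | 128 = 461642723

461642723


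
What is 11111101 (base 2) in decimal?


11111101 in decimal = 253

253


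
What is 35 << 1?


0b100011 << 1 = 0b1000110 = 70

70


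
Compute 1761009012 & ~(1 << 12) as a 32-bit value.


1761009012 & ~(1 << 12) = 1761004916

1761004916


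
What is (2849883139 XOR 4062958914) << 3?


Step 1: 2849883139 ^ 4062958914 = 1542852929
Step 2: 1542852929 << 3 = 12342823432

12342823432


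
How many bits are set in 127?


0b1111111 has 7 set bits

7


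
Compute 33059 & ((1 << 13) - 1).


33059 & 8191 = 291

291


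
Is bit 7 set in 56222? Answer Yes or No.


0b1101101110011110, bit 7 = 1. Yes

Yes


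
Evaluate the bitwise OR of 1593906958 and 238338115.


0b1011111000000010001011100001110 | 0b1110001101001100000001000011 = 0b1011111001101011101011101001111 = 1597364047

1597364047


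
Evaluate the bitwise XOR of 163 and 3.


0b10100011 ^ 0b11 = 0b10100000 = 160

160


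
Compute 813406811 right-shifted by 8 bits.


0b110000011110111001101001011011 >> 8 = 0b1100000111101110011010 = 3177370

3177370


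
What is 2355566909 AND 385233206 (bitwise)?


0b10001100011001110001100100111101 & 0b10110111101100011000100110110 = 0b100011001100001000100110100 = 73797940

73797940


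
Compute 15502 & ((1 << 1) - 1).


15502 & 1 = 0

0


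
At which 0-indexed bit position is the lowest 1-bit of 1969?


0b11110110001. Lowest set bit at position 0

0


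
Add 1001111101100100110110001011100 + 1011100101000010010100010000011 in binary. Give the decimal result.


1001111101100100110110001011100 + 1011100101000010010100010000011 = 10101100010100111001010011011111 = 2891158751

2891158751


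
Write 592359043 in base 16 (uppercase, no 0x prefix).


592359043 = 234EAE83 hex

234EAE83


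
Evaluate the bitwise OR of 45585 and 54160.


0b1011001000010001 | 0b1101001110010000 = 0b1111001110010001 = 62353

62353


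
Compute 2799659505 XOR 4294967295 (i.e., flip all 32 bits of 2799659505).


2799659505 ^ 4294967295 = 1495307790

1495307790


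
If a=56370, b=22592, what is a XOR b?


56370 ^ 22592 = 33906

33906


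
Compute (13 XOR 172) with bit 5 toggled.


Step 1: 13 ^ 172 = 161
Step 2: 161 ^ (1 << 5) = 161 ^ 32 = 129

129


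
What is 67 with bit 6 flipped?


67 ^ (1 << 6) = 67 ^ 64 = 3

3


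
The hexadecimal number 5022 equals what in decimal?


5022 hex = 20514 decimal

20514


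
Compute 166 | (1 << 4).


166 | (1 << 4) = 166 | 16 = 182

182


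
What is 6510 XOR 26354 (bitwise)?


0b1100101101110 ^ 0b110011011110010 = 0b111111110011100 = 32668

32668


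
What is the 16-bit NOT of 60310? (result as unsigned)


~0b1110101110010110 = 0b1010001101001 = 5225 (16-bit unsigned)

5225


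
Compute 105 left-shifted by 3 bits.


0b1101001 << 3 = 0b1101001000 = 840

840


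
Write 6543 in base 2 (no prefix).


6543 = 1100110001111 in binary

1100110001111


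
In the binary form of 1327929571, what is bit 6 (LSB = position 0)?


0b1001111001001101001100011100011, position 6 = 1

1


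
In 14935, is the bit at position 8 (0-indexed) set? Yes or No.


0b11101001010111, bit 8 = 0. No

No


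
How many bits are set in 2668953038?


0b10011111000101001111110111001110 has 20 set bits

20


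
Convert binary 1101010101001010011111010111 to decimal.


1101010101001010011111010111 in decimal = 223651799

223651799


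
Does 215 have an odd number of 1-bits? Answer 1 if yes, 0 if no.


0b11010111 has 6 ones => parity 0

0


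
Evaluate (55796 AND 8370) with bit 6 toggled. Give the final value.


Step 1: 55796 & 8370 = 176
Step 2: 176 ^ (1 << 6) = 176 ^ 64 = 240

240


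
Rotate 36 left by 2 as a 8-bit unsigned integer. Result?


Rotate 0b100100 left by 2 (8-bit) = 0b10010000 = 144

144


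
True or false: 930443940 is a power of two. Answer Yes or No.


0b110111011101010111001010100100. Multiple bits set => No

No


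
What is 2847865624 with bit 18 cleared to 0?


2847865624 & ~(1 << 18) = 2847603480

2847603480


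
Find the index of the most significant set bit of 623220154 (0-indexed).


0b100101001001011001010110111010. Highest set bit at position 29

29


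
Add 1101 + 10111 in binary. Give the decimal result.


1101 + 10111 = 100100 = 36

36


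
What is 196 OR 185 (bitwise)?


0b11000100 | 0b10111001 = 0b11111101 = 253

253


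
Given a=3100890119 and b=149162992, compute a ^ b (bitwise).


3100890119 ^ 149162992 = 2956451831

2956451831


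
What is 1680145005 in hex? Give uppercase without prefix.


1680145005 = 6424FA6D hex

6424FA6D


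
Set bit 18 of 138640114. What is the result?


138640114 | (1 << 18) = 138640114 | 262144 = 138902258

138902258


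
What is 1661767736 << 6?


0b1100011000011001001000000111000 << 6 = 0b1100011000011001001000000111000000000 = 106353135104

106353135104


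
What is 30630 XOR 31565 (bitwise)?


0b111011110100110 ^ 0b111101101001101 = 0b110011101011 = 3307

3307


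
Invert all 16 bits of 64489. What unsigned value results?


64489 ^ 65535 = 1046

1046


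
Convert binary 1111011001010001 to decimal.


1111011001010001 in decimal = 63057

63057


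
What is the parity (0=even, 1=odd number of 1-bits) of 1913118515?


0b1110010000001111101111100110011 has 18 ones => parity 0

0


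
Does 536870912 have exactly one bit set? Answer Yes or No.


0b100000000000000000000000000000. Only one bit set => Yes

Yes


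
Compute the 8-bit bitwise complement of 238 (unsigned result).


~0b11101110 = 0b10001 = 17 (8-bit unsigned)

17


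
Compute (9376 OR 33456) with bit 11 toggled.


Step 1: 9376 | 33456 = 42672
Step 2: 42672 ^ (1 << 11) = 42672 ^ 2048 = 44720

44720


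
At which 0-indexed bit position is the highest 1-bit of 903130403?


0b110101110101001010110100100011. Highest set bit at position 29

29


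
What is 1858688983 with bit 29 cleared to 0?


1858688983 & ~(1 << 29) = 1321818071

1321818071
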